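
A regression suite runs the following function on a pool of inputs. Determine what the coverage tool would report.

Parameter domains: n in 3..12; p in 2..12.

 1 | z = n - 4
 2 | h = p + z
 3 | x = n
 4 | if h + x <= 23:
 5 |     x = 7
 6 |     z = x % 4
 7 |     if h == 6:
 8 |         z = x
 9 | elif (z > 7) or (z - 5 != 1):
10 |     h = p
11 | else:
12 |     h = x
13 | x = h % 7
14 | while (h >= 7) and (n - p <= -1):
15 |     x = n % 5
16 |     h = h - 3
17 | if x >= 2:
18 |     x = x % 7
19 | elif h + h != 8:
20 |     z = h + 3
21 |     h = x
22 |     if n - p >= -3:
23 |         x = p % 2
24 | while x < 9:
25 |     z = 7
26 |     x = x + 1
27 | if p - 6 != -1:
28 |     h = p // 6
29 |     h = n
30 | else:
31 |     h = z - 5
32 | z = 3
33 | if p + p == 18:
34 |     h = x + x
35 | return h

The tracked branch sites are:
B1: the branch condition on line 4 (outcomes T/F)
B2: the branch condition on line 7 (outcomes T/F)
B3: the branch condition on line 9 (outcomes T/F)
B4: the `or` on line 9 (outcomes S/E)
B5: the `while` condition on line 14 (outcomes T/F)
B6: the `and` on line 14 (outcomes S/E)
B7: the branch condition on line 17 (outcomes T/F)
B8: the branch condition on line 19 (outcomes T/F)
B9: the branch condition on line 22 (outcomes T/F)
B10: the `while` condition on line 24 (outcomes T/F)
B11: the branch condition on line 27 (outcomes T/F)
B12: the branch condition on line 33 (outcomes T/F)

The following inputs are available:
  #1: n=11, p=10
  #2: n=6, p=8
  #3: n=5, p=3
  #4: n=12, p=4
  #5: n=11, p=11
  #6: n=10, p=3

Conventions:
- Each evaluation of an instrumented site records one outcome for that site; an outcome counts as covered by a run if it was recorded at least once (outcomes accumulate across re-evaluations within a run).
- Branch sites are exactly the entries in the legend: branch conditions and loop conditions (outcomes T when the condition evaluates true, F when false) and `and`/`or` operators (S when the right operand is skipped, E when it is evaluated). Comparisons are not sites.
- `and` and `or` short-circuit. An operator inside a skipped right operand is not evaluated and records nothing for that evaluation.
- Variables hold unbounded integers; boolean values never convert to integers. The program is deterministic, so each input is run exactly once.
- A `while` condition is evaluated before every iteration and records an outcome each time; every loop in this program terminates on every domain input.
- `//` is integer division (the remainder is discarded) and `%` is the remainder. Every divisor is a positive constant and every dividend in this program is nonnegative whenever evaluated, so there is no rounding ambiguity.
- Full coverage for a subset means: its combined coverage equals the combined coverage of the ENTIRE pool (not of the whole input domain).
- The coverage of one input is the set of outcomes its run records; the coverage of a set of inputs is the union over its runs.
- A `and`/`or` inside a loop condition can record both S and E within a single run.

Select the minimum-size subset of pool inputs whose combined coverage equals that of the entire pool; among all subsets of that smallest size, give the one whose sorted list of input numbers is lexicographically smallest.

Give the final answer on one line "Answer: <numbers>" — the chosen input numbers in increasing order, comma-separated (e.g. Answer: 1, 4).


run #1 (n=11, p=10) records B1=F, B3=T, B4=E, B5=F, B6=E, B7=T, B10=T, B10=F, B11=T, B12=F
run #2 (n=6, p=8) records B1=T, B2=F, B5=T, B5=F, B6=S, B6=E, B7=F, B8=F, B10=T, B10=F, B11=T, B12=F
run #3 (n=5, p=3) records B1=T, B2=F, B5=F, B6=S, B7=T, B10=T, B10=F, B11=T, B12=F
run #4 (n=12, p=4) records B1=F, B3=T, B4=S, B5=F, B6=S, B7=T, B10=T, B10=F, B11=T, B12=F
run #5 (n=11, p=11) records B1=F, B3=T, B4=E, B5=F, B6=E, B7=T, B10=T, B10=F, B11=T, B12=F
run #6 (n=10, p=3) records B1=T, B2=F, B5=F, B6=E, B7=T, B10=T, B10=F, B11=T, B12=F
together the pool reaches 17 outcomes: B1=T, B1=F, B2=F, B3=T, B4=S, B4=E, B5=T, B5=F, B6=S, B6=E, B7=T, B7=F, B8=F, B10=T, B10=F, B11=T, B12=F
no size-1 subset reaches all 17 outcomes (best union: 12/17)
no size-2 subset reaches all 17 outcomes (best union: 16/17)
size 3: inputs {1, 2, 4} cover all 17 outcomes, and no lexicographically smaller subset of this size does
Answer: 1, 2, 4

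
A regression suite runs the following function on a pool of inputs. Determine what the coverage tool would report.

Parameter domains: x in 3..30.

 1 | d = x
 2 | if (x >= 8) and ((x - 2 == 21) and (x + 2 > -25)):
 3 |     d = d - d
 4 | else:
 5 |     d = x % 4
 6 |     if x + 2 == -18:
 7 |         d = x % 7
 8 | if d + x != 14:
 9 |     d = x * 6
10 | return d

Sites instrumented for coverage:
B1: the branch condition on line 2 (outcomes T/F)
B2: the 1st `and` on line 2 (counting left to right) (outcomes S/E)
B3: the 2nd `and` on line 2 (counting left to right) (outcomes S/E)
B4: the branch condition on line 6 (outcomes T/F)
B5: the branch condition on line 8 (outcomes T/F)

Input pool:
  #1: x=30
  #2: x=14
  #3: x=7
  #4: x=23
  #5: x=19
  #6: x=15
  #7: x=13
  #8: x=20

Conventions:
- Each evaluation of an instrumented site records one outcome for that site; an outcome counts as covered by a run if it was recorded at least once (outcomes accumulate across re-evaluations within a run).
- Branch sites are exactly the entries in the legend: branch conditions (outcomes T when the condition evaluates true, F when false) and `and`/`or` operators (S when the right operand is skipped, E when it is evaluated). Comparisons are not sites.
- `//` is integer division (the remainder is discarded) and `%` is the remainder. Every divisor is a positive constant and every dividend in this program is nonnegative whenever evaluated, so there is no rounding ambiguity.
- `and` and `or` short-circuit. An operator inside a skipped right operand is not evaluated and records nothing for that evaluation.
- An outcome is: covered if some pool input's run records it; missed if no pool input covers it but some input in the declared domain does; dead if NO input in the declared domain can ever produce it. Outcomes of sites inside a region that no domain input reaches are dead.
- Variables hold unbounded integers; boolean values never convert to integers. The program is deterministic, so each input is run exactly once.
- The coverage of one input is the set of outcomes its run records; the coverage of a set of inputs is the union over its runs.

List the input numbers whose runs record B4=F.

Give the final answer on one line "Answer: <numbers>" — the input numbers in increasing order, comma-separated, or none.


input #1 (x=30): covers B4=F
input #2 (x=14): covers B4=F
input #3 (x=7): covers B4=F
input #4 (x=23): misses B4=F
input #5 (x=19): covers B4=F
input #6 (x=15): covers B4=F
input #7 (x=13): covers B4=F
input #8 (x=20): covers B4=F
Answer: 1, 2, 3, 5, 6, 7, 8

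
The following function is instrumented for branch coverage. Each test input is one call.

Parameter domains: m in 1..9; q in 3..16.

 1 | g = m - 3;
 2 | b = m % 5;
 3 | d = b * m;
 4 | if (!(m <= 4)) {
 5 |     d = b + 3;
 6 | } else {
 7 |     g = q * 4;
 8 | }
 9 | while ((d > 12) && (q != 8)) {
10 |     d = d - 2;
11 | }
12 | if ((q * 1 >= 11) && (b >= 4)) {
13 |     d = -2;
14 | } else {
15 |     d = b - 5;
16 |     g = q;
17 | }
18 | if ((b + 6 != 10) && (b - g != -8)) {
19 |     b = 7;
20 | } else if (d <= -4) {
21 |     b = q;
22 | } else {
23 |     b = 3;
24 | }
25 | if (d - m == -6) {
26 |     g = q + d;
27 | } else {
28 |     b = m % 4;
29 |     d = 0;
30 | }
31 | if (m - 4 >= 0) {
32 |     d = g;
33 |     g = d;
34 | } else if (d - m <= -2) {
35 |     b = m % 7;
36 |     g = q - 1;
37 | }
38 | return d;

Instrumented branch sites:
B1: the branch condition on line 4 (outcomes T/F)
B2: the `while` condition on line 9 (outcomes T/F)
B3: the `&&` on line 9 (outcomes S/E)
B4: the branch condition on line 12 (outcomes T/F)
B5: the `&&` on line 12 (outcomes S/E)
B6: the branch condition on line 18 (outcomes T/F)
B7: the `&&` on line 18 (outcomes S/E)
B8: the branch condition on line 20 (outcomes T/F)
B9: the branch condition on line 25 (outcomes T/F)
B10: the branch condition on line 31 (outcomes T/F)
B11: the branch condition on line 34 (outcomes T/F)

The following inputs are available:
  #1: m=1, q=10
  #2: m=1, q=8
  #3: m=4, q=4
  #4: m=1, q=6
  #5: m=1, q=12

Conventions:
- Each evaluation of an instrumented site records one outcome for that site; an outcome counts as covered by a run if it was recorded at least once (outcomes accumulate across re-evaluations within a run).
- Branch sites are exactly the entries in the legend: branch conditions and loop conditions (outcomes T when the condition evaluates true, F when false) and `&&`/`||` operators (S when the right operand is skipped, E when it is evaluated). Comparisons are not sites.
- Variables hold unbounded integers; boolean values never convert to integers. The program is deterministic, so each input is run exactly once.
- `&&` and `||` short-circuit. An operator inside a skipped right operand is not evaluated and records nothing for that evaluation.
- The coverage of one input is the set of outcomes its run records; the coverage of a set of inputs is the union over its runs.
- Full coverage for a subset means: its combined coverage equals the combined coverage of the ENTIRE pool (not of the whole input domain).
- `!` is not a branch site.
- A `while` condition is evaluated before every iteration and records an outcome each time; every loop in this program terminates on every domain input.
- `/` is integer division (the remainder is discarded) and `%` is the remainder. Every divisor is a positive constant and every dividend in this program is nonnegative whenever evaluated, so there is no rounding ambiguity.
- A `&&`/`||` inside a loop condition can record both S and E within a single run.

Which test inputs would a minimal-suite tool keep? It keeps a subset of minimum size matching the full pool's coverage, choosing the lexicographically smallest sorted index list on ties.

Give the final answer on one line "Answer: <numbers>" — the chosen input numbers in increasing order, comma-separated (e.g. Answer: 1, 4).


input #1 (m=1, q=10): events B1->F, B3->S, B2->F, B5->S, B4->F, B7->E, B6->T, B9->F, B10->F, B11->F; covers B1=F, B2=F, B3=S, B4=F, B5=S, B6=T, B7=E, B9=F, B10=F, B11=F
input #2 (m=1, q=8): events B1->F, B3->S, B2->F, B5->S, B4->F, B7->E, B6->T, B9->F, B10->F, B11->F; covers B1=F, B2=F, B3=S, B4=F, B5=S, B6=T, B7=E, B9=F, B10=F, B11=F
input #3 (m=4, q=4): events B1->F, B3->E, B2->T, B3->E, B2->T, B3->S, B2->F, B5->S, B4->F, B7->S, B6->F, B8->F, B9->F, B10->T; covers B1=F, B2=T, B2=F, B3=S, B3=E, B4=F, B5=S, B6=F, B7=S, B8=F, B9=F, B10=T
input #4 (m=1, q=6): events B1->F, B3->S, B2->F, B5->S, B4->F, B7->E, B6->T, B9->F, B10->F, B11->F; covers B1=F, B2=F, B3=S, B4=F, B5=S, B6=T, B7=E, B9=F, B10=F, B11=F
input #5 (m=1, q=12): events B1->F, B3->S, B2->F, B5->E, B4->F, B7->E, B6->T, B9->F, B10->F, B11->F; covers B1=F, B2=F, B3=S, B4=F, B5=E, B6=T, B7=E, B9=F, B10=F, B11=F
union over all inputs: B1=F, B2=T, B2=F, B3=S, B3=E, B4=F, B5=S, B5=E, B6=T, B6=F, B7=S, B7=E, B8=F, B9=F, B10=T, B10=F, B11=F (17 outcomes)
every size-1 subset falls short of the 17 outcomes (best: 12/17)
at size 2, {3, 5} reaches all 17 outcomes; every lexicographically earlier size-2 subset fails
Answer: 3, 5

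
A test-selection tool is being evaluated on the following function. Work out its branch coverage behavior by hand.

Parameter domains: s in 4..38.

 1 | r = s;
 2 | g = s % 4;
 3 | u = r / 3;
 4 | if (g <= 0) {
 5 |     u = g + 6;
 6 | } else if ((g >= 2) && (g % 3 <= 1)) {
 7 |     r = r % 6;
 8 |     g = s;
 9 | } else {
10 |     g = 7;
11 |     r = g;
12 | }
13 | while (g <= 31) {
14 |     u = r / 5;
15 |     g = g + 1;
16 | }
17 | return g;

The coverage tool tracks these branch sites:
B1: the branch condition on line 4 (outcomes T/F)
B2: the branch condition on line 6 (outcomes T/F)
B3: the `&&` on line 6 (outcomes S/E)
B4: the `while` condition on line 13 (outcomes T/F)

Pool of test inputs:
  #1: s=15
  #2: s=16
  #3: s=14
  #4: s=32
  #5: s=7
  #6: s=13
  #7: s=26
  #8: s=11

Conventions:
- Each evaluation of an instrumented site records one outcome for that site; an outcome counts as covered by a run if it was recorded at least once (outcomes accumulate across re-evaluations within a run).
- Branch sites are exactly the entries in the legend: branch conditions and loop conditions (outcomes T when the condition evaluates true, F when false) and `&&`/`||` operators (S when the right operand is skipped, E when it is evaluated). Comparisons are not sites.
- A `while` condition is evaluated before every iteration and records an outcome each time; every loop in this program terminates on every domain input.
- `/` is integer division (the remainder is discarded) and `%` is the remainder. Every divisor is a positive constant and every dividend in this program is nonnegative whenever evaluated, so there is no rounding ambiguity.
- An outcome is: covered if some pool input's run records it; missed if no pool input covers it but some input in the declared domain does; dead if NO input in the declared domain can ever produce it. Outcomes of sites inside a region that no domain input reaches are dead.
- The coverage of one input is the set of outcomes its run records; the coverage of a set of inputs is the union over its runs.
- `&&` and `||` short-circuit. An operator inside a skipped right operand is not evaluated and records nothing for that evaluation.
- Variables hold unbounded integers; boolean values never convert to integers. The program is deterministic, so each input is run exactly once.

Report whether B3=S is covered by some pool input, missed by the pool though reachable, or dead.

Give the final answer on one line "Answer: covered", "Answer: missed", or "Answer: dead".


B3=S is recorded by pool input(s) 6 -> covered
Answer: covered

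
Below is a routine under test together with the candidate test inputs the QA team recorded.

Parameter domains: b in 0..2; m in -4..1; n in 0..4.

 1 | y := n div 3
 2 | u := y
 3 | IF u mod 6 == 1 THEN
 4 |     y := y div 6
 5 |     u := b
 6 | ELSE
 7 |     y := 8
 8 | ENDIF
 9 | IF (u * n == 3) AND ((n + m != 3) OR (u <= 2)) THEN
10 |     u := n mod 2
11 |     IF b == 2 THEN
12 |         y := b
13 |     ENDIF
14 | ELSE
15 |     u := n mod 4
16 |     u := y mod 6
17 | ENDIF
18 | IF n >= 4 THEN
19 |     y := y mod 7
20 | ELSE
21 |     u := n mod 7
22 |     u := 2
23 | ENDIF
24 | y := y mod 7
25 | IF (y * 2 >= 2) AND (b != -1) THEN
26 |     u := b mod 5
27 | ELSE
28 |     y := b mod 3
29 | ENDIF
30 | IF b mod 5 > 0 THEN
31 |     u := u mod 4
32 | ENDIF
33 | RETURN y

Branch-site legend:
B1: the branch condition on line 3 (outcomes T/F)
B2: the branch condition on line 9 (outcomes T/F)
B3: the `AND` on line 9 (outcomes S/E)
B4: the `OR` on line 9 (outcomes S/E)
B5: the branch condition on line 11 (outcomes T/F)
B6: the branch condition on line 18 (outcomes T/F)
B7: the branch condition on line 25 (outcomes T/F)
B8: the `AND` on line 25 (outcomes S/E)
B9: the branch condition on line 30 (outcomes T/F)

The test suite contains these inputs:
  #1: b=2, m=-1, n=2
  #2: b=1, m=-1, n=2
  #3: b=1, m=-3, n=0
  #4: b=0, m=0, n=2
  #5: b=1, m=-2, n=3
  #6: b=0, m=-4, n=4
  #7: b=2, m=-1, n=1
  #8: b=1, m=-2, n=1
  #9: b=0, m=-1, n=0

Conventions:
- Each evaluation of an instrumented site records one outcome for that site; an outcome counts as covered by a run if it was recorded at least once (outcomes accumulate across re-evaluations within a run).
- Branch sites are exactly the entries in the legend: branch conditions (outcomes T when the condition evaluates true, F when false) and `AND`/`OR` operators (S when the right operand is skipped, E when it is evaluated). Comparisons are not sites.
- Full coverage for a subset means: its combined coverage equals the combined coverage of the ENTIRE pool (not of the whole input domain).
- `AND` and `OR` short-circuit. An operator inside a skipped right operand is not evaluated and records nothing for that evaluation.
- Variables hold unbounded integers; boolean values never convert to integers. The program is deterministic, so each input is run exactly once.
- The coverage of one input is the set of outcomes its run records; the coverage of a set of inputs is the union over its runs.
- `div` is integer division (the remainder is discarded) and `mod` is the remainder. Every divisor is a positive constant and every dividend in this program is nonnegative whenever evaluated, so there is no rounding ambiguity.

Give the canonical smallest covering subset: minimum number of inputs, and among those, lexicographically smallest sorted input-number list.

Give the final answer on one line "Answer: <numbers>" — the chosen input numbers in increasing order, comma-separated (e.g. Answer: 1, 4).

test 1 (b=2, m=-1, n=2) fires B1->F, B3->S, B2->F, B6->F, B8->E, B7->T, B9->T; hits B1=F, B2=F, B3=S, B6=F, B7=T, B8=E, B9=T
test 2 (b=1, m=-1, n=2) fires B1->F, B3->S, B2->F, B6->F, B8->E, B7->T, B9->T; hits B1=F, B2=F, B3=S, B6=F, B7=T, B8=E, B9=T
test 3 (b=1, m=-3, n=0) fires B1->F, B3->S, B2->F, B6->F, B8->E, B7->T, B9->T; hits B1=F, B2=F, B3=S, B6=F, B7=T, B8=E, B9=T
test 4 (b=0, m=0, n=2) fires B1->F, B3->S, B2->F, B6->F, B8->E, B7->T, B9->F; hits B1=F, B2=F, B3=S, B6=F, B7=T, B8=E, B9=F
test 5 (b=1, m=-2, n=3) fires B1->T, B3->E, B4->S, B2->T, B5->F, B6->F, B8->S, B7->F, B9->T; hits B1=T, B2=T, B3=E, B4=S, B5=F, B6=F, B7=F, B8=S, B9=T
test 6 (b=0, m=-4, n=4) fires B1->T, B3->S, B2->F, B6->T, B8->S, B7->F, B9->F; hits B1=T, B2=F, B3=S, B6=T, B7=F, B8=S, B9=F
test 7 (b=2, m=-1, n=1) fires B1->F, B3->S, B2->F, B6->F, B8->E, B7->T, B9->T; hits B1=F, B2=F, B3=S, B6=F, B7=T, B8=E, B9=T
test 8 (b=1, m=-2, n=1) fires B1->F, B3->S, B2->F, B6->F, B8->E, B7->T, B9->T; hits B1=F, B2=F, B3=S, B6=F, B7=T, B8=E, B9=T
test 9 (b=0, m=-1, n=0) fires B1->F, B3->S, B2->F, B6->F, B8->E, B7->T, B9->F; hits B1=F, B2=F, B3=S, B6=F, B7=T, B8=E, B9=F
union over all inputs: B1=T, B1=F, B2=T, B2=F, B3=S, B3=E, B4=S, B5=F, B6=T, B6=F, B7=T, B7=F, B8=S, B8=E, B9=T, B9=F (16 outcomes)
size 1 is not enough: best union over all size-1 subsets is 9/16
size 2 is not enough: best union over all size-2 subsets is 15/16
at size 3, {1, 5, 6} reaches all 16 outcomes; every lexicographically earlier size-3 subset fails

Answer: 1, 5, 6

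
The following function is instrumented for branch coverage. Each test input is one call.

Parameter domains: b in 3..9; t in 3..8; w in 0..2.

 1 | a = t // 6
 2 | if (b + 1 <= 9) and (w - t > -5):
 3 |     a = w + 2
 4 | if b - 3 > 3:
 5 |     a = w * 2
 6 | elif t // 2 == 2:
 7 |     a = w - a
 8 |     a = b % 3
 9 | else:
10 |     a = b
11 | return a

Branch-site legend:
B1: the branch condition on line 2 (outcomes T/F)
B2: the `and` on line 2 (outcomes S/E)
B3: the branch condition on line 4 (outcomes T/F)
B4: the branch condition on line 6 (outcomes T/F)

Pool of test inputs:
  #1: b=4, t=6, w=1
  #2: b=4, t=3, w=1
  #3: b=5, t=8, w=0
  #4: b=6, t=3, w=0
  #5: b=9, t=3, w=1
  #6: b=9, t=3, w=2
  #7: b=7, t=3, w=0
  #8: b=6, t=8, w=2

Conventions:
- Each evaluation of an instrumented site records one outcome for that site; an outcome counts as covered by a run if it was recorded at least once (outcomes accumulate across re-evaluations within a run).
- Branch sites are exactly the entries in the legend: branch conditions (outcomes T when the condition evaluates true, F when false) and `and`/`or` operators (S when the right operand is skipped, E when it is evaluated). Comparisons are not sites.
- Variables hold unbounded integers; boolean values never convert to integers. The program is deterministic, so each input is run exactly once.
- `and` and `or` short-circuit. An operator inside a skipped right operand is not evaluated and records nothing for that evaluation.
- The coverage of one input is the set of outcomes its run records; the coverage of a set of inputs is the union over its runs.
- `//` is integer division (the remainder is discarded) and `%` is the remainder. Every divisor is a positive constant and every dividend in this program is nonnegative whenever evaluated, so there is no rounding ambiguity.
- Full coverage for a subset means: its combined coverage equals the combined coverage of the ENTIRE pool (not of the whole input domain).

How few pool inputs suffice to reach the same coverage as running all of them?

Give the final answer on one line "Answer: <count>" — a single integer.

input #1 (b=4, t=6, w=1): events B2->E, B1->F, B3->F, B4->F; covers B1=F, B2=E, B3=F, B4=F
input #2 (b=4, t=3, w=1): events B2->E, B1->T, B3->F, B4->F; covers B1=T, B2=E, B3=F, B4=F
input #3 (b=5, t=8, w=0): events B2->E, B1->F, B3->F, B4->F; covers B1=F, B2=E, B3=F, B4=F
input #4 (b=6, t=3, w=0): events B2->E, B1->T, B3->F, B4->F; covers B1=T, B2=E, B3=F, B4=F
input #5 (b=9, t=3, w=1): events B2->S, B1->F, B3->T; covers B1=F, B2=S, B3=T
input #6 (b=9, t=3, w=2): events B2->S, B1->F, B3->T; covers B1=F, B2=S, B3=T
input #7 (b=7, t=3, w=0): events B2->E, B1->T, B3->T; covers B1=T, B2=E, B3=T
input #8 (b=6, t=8, w=2): events B2->E, B1->F, B3->F, B4->F; covers B1=F, B2=E, B3=F, B4=F
pool-wide coverage (7 outcomes): B1=T, B1=F, B2=S, B2=E, B3=T, B3=F, B4=F
no size-1 subset reaches all 7 outcomes (best union: 4/7)
size 2: inputs {2, 5} cover all 7 outcomes, and no lexicographically smaller subset of this size does

Answer: 2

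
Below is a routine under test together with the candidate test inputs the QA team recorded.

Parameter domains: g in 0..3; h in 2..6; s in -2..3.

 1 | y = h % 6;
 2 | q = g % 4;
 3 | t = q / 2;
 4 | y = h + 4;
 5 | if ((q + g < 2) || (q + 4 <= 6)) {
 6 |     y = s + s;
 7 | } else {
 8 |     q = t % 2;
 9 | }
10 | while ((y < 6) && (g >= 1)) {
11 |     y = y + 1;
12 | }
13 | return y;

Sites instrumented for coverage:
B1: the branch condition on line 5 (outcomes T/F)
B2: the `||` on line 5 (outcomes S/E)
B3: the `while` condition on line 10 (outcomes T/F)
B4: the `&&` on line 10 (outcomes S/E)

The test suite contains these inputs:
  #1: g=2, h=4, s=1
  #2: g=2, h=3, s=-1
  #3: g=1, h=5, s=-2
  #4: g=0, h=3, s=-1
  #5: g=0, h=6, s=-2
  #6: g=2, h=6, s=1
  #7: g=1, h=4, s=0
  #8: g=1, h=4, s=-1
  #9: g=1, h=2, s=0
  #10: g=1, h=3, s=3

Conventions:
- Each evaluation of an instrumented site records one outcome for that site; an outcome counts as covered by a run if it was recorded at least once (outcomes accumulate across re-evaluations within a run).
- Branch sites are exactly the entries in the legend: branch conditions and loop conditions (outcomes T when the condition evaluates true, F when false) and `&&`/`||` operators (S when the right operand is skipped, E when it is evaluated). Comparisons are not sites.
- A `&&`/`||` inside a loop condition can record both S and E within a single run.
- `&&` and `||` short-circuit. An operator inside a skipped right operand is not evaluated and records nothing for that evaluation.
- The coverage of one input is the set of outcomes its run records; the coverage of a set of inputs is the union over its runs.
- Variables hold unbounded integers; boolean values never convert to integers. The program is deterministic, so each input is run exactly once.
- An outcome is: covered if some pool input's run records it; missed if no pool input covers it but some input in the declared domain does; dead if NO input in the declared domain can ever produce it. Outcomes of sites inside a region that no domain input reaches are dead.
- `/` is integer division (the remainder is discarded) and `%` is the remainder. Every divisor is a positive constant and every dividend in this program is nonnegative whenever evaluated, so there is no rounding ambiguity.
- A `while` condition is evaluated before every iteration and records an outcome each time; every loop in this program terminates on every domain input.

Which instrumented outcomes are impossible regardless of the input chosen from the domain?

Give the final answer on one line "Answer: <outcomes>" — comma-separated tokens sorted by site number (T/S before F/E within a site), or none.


running all 120 domain inputs and tallying outcomes:
  reachable outcomes have witnesses, e.g. B1=T (e.g. g=0, h=2, s=-2), B1=F (e.g. g=3, h=2, s=-2), B2=S (e.g. g=0, h=2, s=-2), B2=E (e.g. g=1, h=2, s=-2)
Answer: none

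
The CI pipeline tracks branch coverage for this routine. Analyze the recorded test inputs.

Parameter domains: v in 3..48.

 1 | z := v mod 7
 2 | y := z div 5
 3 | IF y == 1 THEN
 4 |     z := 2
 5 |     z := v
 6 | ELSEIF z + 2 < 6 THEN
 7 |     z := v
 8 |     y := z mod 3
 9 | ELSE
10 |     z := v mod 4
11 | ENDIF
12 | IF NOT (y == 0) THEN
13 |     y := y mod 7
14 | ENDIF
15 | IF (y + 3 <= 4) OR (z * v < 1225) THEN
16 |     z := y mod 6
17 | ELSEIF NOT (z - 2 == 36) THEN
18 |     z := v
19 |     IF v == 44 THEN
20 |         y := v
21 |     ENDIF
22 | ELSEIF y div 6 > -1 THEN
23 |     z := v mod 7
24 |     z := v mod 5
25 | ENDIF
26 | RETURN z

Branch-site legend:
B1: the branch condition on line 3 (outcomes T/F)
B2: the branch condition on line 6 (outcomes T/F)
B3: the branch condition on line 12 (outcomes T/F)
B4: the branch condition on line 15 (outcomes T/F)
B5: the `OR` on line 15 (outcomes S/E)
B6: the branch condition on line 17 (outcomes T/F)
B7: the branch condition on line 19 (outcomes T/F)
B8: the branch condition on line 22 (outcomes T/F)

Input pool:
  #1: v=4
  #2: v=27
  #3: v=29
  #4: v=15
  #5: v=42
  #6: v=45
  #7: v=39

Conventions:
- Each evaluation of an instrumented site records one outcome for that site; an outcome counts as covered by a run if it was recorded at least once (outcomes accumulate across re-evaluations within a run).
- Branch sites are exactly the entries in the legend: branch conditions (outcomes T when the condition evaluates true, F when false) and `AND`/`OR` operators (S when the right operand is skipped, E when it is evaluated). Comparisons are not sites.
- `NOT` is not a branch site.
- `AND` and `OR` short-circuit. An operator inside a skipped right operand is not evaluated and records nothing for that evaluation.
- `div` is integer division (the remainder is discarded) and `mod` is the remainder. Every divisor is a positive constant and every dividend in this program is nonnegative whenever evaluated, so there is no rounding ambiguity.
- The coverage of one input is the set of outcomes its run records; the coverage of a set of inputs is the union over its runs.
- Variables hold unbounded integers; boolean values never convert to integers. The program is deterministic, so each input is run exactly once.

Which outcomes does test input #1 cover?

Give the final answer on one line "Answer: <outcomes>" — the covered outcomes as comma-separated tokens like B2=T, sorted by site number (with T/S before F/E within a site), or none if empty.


Simulating input #1 (v=4) step by step:
  B1->F, B2->F, B3->F, B5->S, B4->T
deduplicating events, the covered set is: B1=F, B2=F, B3=F, B4=T, B5=S
Answer: B1=F, B2=F, B3=F, B4=T, B5=S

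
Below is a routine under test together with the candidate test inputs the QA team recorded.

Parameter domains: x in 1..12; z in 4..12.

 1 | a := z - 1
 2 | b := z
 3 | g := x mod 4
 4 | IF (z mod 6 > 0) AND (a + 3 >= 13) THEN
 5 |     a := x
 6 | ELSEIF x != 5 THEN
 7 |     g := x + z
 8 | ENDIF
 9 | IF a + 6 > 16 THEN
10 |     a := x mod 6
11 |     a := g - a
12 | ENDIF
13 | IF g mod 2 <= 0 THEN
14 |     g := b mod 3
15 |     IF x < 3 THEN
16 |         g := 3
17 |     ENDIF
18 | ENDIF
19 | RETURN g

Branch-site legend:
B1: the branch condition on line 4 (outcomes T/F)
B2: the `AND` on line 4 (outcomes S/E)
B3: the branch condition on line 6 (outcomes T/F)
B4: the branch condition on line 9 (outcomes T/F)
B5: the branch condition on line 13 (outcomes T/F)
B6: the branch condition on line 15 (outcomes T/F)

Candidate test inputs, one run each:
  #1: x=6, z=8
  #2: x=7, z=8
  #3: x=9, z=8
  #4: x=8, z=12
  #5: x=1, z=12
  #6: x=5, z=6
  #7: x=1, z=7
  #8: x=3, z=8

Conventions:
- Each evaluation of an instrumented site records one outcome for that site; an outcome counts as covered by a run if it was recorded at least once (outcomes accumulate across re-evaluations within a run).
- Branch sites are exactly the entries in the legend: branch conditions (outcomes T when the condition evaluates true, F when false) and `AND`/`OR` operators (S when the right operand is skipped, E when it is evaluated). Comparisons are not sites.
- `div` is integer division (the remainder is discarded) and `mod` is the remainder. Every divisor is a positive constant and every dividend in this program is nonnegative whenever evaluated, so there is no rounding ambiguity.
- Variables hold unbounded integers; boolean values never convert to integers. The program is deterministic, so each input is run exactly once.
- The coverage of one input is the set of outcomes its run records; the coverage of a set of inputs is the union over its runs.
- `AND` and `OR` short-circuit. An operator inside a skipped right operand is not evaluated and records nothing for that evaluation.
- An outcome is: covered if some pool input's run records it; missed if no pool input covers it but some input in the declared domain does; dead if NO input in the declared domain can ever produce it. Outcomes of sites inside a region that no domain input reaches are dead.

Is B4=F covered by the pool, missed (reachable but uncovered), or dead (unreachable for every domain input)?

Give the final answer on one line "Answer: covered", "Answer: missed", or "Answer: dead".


B4=F is recorded by pool input(s) 1, 2, 3, 6, 7, 8 -> covered
Answer: covered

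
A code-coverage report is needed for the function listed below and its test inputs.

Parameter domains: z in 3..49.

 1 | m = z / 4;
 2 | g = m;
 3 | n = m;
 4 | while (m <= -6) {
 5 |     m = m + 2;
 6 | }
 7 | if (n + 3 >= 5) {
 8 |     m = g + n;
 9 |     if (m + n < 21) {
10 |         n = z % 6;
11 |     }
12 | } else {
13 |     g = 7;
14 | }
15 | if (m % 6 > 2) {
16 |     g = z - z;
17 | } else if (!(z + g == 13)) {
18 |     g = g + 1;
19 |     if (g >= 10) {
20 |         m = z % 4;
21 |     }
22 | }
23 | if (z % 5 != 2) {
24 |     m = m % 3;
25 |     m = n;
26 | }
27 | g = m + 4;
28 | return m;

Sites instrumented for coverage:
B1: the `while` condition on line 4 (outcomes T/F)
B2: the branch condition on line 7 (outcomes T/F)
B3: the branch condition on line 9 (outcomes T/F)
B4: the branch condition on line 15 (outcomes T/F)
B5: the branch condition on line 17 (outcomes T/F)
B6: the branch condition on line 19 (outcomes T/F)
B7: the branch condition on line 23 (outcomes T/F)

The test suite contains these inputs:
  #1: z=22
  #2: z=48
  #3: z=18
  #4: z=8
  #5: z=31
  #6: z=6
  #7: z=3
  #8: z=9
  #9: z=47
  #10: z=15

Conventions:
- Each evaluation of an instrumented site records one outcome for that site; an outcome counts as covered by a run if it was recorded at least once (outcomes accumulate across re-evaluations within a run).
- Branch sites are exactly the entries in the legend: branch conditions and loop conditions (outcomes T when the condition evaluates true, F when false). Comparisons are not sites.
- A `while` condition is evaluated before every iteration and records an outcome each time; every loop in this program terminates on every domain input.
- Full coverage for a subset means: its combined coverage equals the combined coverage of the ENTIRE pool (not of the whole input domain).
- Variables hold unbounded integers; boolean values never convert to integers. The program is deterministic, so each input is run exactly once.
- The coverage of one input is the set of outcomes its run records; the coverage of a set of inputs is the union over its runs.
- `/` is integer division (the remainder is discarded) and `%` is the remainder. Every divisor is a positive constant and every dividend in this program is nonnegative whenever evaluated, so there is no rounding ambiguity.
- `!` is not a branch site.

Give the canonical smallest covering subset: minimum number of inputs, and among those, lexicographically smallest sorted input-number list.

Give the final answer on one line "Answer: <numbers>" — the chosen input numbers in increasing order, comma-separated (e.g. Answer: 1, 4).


run #1 (z=22) records B1=F, B2=T, B3=T, B4=T, B7=F
run #2 (z=48) records B1=F, B2=T, B3=F, B4=F, B5=T, B6=T, B7=T
run #3 (z=18) records B1=F, B2=T, B3=T, B4=F, B5=T, B6=F, B7=T
run #4 (z=8) records B1=F, B2=T, B3=T, B4=T, B7=T
run #5 (z=31) records B1=F, B2=T, B3=F, B4=F, B5=T, B6=F, B7=T
run #6 (z=6) records B1=F, B2=F, B4=F, B5=F, B7=T
run #7 (z=3) records B1=F, B2=F, B4=F, B5=T, B6=F, B7=T
run #8 (z=9) records B1=F, B2=T, B3=T, B4=T, B7=T
run #9 (z=47) records B1=F, B2=T, B3=F, B4=T, B7=F
run #10 (z=15) records B1=F, B2=T, B3=T, B4=F, B5=T, B6=F, B7=T
the full pool covers 13 outcomes: B1=F, B2=T, B2=F, B3=T, B3=F, B4=T, B4=F, B5=T, B5=F, B6=T, B6=F, B7=T, B7=F
checked all size-1 subsets: none covers 13 outcomes (max 7/13)
checked all size-2 subsets: none covers 13 outcomes (max 10/13)
checked all size-3 subsets: none covers 13 outcomes (max 12/13)
at size 4, {1, 2, 3, 6} reaches all 13 outcomes; every lexicographically earlier size-4 subset fails
Answer: 1, 2, 3, 6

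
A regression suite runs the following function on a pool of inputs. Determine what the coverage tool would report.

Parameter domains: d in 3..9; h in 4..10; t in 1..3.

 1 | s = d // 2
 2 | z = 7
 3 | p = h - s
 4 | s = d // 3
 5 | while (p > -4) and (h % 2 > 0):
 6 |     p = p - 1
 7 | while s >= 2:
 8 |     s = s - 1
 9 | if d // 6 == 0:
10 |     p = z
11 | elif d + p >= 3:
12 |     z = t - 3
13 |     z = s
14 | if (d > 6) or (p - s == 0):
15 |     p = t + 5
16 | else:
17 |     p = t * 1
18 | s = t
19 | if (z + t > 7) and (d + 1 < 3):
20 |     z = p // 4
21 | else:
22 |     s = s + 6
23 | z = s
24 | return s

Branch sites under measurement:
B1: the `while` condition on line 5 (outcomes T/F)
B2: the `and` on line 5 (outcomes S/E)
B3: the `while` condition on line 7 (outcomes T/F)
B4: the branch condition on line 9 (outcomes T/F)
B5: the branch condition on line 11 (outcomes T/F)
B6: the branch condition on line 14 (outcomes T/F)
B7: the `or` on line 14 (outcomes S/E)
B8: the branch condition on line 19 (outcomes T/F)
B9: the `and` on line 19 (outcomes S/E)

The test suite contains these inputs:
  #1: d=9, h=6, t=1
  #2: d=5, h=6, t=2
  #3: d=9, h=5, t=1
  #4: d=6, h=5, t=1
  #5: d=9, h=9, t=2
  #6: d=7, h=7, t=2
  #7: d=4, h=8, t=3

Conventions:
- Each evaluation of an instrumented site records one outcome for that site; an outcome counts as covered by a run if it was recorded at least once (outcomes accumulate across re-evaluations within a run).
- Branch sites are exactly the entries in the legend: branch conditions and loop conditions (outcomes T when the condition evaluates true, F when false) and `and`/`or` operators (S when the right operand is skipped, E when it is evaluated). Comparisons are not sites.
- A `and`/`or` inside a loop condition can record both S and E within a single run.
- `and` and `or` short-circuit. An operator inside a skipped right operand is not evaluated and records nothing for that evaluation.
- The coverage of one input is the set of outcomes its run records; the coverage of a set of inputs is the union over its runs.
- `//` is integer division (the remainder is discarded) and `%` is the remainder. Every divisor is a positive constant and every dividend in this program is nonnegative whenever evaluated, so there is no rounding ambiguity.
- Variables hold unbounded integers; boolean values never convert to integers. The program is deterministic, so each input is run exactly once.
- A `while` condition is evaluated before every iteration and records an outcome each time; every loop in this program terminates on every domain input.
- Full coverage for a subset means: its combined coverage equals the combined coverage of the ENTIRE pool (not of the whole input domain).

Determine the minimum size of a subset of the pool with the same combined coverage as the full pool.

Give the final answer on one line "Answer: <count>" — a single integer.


input #1 (d=9, h=6, t=1): covers B1=F, B2=E, B3=T, B3=F, B4=F, B5=T, B6=T, B7=S, B8=F, B9=S
input #2 (d=5, h=6, t=2): covers B1=F, B2=E, B3=F, B4=T, B6=F, B7=E, B8=F, B9=E
input #3 (d=9, h=5, t=1): covers B1=T, B1=F, B2=S, B2=E, B3=T, B3=F, B4=F, B5=T, B6=T, B7=S, B8=F, B9=S
input #4 (d=6, h=5, t=1): covers B1=T, B1=F, B2=S, B2=E, B3=T, B3=F, B4=F, B5=F, B6=F, B7=E, B8=F, B9=E
input #5 (d=9, h=9, t=2): covers B1=T, B1=F, B2=S, B2=E, B3=T, B3=F, B4=F, B5=T, B6=T, B7=S, B8=F, B9=S
input #6 (d=7, h=7, t=2): covers B1=T, B1=F, B2=S, B2=E, B3=T, B3=F, B4=F, B5=T, B6=T, B7=S, B8=F, B9=S
input #7 (d=4, h=8, t=3): covers B1=F, B2=E, B3=F, B4=T, B6=F, B7=E, B8=F, B9=E
union over all inputs: B1=T, B1=F, B2=S, B2=E, B3=T, B3=F, B4=T, B4=F, B5=T, B5=F, B6=T, B6=F, B7=S, B7=E, B8=F, B9=S, B9=E (17 outcomes)
every size-1 subset falls short of the 17 outcomes (best: 12/17)
every size-2 subset falls short of the 17 outcomes (best: 16/17)
inputs {1, 2, 4} (size 3) cover everything; no size-3 subset with a lexicographically smaller index list covers all 17
Answer: 3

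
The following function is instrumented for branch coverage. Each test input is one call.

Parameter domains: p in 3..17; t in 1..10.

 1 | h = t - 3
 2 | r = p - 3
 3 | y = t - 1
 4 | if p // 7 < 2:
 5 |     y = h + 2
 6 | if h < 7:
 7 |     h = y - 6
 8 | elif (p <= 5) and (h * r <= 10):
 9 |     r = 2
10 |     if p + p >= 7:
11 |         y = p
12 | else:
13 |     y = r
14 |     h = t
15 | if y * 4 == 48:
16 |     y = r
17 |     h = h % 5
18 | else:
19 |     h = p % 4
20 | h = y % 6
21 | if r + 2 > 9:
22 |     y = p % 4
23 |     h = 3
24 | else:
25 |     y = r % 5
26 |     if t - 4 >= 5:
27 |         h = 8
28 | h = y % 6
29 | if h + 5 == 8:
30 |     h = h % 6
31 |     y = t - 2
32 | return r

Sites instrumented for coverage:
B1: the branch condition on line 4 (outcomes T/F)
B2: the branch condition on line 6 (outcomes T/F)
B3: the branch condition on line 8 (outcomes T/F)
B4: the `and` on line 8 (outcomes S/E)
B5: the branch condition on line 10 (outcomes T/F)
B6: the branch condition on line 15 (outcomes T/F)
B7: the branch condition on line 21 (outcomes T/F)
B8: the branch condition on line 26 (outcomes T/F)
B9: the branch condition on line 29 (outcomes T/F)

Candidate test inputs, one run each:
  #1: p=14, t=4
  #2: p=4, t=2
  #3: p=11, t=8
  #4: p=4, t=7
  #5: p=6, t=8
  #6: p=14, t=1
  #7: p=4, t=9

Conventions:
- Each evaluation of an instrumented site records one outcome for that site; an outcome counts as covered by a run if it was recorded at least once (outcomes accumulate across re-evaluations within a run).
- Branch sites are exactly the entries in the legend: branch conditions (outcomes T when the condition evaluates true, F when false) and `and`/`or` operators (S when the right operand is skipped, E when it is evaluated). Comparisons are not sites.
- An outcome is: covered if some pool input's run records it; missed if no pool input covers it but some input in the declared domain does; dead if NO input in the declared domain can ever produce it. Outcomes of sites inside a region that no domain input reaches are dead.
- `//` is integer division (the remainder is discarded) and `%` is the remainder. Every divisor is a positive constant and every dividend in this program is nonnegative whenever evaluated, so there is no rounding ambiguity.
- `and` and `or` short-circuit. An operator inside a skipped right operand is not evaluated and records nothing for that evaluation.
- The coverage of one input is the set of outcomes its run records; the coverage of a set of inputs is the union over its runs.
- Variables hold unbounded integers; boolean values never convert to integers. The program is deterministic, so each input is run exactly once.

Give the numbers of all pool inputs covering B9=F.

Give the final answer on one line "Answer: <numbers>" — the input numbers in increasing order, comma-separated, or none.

input #1 (p=14, t=4): produces B9=F
input #2 (p=4, t=2): produces B9=F
input #3 (p=11, t=8): does not produce B9=F
input #4 (p=4, t=7): produces B9=F
input #5 (p=6, t=8): does not produce B9=F
input #6 (p=14, t=1): produces B9=F
input #7 (p=4, t=9): produces B9=F

Answer: 1, 2, 4, 6, 7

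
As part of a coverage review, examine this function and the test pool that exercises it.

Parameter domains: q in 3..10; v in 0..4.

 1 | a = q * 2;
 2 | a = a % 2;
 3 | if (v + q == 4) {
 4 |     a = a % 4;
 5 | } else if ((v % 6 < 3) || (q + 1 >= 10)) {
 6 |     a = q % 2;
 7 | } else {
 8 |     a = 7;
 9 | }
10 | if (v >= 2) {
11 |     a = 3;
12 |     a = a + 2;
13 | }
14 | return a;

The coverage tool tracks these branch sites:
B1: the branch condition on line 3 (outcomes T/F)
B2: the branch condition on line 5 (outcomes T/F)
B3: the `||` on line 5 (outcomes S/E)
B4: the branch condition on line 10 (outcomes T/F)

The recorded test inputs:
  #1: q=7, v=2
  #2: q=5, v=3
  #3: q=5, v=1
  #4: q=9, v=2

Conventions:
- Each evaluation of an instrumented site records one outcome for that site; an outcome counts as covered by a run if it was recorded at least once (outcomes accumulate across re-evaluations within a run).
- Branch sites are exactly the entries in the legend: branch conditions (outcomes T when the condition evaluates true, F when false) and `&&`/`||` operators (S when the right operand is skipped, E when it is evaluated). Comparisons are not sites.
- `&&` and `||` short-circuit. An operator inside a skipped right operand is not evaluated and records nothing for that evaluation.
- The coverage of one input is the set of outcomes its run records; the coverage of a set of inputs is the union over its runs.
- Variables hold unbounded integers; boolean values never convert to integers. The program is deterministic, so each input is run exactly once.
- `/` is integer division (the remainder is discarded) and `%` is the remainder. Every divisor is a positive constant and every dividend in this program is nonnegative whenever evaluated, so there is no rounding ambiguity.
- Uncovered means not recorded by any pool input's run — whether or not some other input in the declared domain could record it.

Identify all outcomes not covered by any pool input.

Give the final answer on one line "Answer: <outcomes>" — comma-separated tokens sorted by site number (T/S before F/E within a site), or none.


input #1, q=7, v=2: events B1->F, B3->S, B2->T, B4->T; outcomes B1=F, B2=T, B3=S, B4=T
input #2, q=5, v=3: events B1->F, B3->E, B2->F, B4->T; outcomes B1=F, B2=F, B3=E, B4=T
input #3, q=5, v=1: events B1->F, B3->S, B2->T, B4->F; outcomes B1=F, B2=T, B3=S, B4=F
input #4, q=9, v=2: events B1->F, B3->S, B2->T, B4->T; outcomes B1=F, B2=T, B3=S, B4=T
union over the pool: B1=F, B2=T, B2=F, B3=S, B3=E, B4=T, B4=F
uncovered (1 of 8): B1=T
Answer: B1=T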